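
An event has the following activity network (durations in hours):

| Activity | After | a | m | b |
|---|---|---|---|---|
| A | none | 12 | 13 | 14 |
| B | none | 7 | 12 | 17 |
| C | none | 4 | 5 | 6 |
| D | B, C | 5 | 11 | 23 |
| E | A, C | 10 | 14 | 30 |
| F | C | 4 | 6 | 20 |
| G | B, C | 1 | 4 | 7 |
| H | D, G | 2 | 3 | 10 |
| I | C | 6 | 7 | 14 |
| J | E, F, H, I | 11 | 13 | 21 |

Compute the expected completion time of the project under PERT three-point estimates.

43 hours

te_A = (12 + 4·13 + 14)/6 = 78/6 = 13
te_B = (7 + 4·12 + 17)/6 = 72/6 = 12
te_C = (4 + 4·5 + 6)/6 = 30/6 = 5
te_D = (5 + 4·11 + 23)/6 = 72/6 = 12
te_E = (10 + 4·14 + 30)/6 = 96/6 = 16
te_F = (4 + 4·6 + 20)/6 = 48/6 = 8
te_G = (1 + 4·4 + 7)/6 = 24/6 = 4
te_H = (2 + 4·3 + 10)/6 = 24/6 = 4
te_I = (6 + 4·7 + 14)/6 = 48/6 = 8
te_J = (11 + 4·13 + 21)/6 = 84/6 = 14

Forward pass:
ES_A = 0; EF_A = 13
ES_B = 0; EF_B = 12
ES_C = 0; EF_C = 5
ES_D = max(EF_B=12, EF_C=5) = 12; EF_D = 12+12 = 24
ES_E = max(EF_A=13, EF_C=5) = 13; EF_E = 13+16 = 29
ES_F = 5; EF_F = 5+8 = 13
ES_G = max(EF_B=12, EF_C=5) = 12; EF_G = 12+4 = 16
ES_H = max(EF_D=24, EF_G=16) = 24; EF_H = 24+4 = 28
ES_I = 5; EF_I = 5+8 = 13
ES_J = max(EF_E=29, EF_F=13, EF_H=28, EF_I=13) = 29; EF_J = 29+14 = 43
Expected project duration μ = 43 hours. Critical path: A → E → J.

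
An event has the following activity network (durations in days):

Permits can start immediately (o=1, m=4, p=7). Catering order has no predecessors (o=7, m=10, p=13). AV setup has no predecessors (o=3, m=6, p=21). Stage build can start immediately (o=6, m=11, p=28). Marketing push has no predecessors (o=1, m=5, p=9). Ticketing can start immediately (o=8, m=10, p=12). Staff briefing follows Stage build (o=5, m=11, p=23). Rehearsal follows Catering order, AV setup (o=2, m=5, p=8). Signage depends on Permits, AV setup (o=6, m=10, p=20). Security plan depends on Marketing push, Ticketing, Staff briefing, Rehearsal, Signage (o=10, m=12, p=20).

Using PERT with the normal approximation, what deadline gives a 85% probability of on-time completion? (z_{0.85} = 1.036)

43.2 days

te_Permits = (1 + 4·4 + 7)/6 = 24/6 = 4; σ²_Permits = ((7−1)/6)² = 1.000
te_Catering order = (7 + 4·10 + 13)/6 = 60/6 = 10; σ²_Catering order = ((13−7)/6)² = 1.000
te_AV setup = (3 + 4·6 + 21)/6 = 48/6 = 8; σ²_AV setup = ((21−3)/6)² = 9.000
te_Stage build = (6 + 4·11 + 28)/6 = 78/6 = 13; σ²_Stage build = ((28−6)/6)² = 13.444
te_Marketing push = (1 + 4·5 + 9)/6 = 30/6 = 5; σ²_Marketing push = ((9−1)/6)² = 1.778
te_Ticketing = (8 + 4·10 + 12)/6 = 60/6 = 10; σ²_Ticketing = ((12−8)/6)² = 0.444
te_Staff briefing = (5 + 4·11 + 23)/6 = 72/6 = 12; σ²_Staff briefing = ((23−5)/6)² = 9.000
te_Rehearsal = (2 + 4·5 + 8)/6 = 30/6 = 5; σ²_Rehearsal = ((8−2)/6)² = 1.000
te_Signage = (6 + 4·10 + 20)/6 = 66/6 = 11; σ²_Signage = ((20−6)/6)² = 5.444
te_Security plan = (10 + 4·12 + 20)/6 = 78/6 = 13; σ²_Security plan = ((20−10)/6)² = 2.778

Forward pass:
ES_Permits = 0; EF_Permits = 4
ES_Catering order = 0; EF_Catering order = 10
ES_AV setup = 0; EF_AV setup = 8
ES_Stage build = 0; EF_Stage build = 13
ES_Marketing push = 0; EF_Marketing push = 5
ES_Ticketing = 0; EF_Ticketing = 10
ES_Staff briefing = 13; EF_Staff briefing = 13+12 = 25
ES_Rehearsal = max(EF_Catering order=10, EF_AV setup=8) = 10; EF_Rehearsal = 10+5 = 15
ES_Signage = max(EF_Permits=4, EF_AV setup=8) = 8; EF_Signage = 8+11 = 19
ES_Security plan = max(EF_Marketing push=5, EF_Ticketing=10, EF_Staff briefing=25, EF_Rehearsal=15, EF_Signage=19) = 25; EF_Security plan = 25+13 = 38
Expected project duration μ = 38 days. Critical path: Stage build → Staff briefing → Security plan.

Variance along critical path = 13.444 + 9.000 + 2.778 = 25.222; σ = 5.022 days.
D = μ + z·σ = 38 + 1.036·5.022 = 43.2 days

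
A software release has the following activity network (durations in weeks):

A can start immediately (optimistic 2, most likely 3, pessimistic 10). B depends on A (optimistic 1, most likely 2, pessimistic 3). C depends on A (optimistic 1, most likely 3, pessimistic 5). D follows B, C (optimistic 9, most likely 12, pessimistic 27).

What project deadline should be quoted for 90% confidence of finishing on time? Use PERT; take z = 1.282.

te_A = (2 + 4·3 + 10)/6 = 24/6 = 4; σ²_A = ((10−2)/6)² = 1.778
te_B = (1 + 4·2 + 3)/6 = 12/6 = 2; σ²_B = ((3−1)/6)² = 0.111
te_C = (1 + 4·3 + 5)/6 = 18/6 = 3; σ²_C = ((5−1)/6)² = 0.444
te_D = (9 + 4·12 + 27)/6 = 84/6 = 14; σ²_D = ((27−9)/6)² = 9.000

Forward pass:
ES_A = 0; EF_A = 4
ES_B = 4; EF_B = 4+2 = 6
ES_C = 4; EF_C = 4+3 = 7
ES_D = max(EF_B=6, EF_C=7) = 7; EF_D = 7+14 = 21
Expected project duration μ = 21 weeks. Critical path: A → C → D.

Variance along critical path = 1.778 + 0.444 + 9.000 = 11.222; σ = 3.350 weeks.
D = μ + z·σ = 21 + 1.282·3.350 = 25.3 weeks

25.3 weeks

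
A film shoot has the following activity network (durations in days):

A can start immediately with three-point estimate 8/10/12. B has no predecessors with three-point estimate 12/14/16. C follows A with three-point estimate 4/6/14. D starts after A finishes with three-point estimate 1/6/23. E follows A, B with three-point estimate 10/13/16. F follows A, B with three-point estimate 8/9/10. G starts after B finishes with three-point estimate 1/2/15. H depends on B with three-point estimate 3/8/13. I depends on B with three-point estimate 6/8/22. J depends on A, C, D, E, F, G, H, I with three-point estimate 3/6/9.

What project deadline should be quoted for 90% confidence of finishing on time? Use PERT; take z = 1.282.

te_A = (8 + 4·10 + 12)/6 = 60/6 = 10; σ²_A = ((12−8)/6)² = 0.444
te_B = (12 + 4·14 + 16)/6 = 84/6 = 14; σ²_B = ((16−12)/6)² = 0.444
te_C = (4 + 4·6 + 14)/6 = 42/6 = 7; σ²_C = ((14−4)/6)² = 2.778
te_D = (1 + 4·6 + 23)/6 = 48/6 = 8; σ²_D = ((23−1)/6)² = 13.444
te_E = (10 + 4·13 + 16)/6 = 78/6 = 13; σ²_E = ((16−10)/6)² = 1.000
te_F = (8 + 4·9 + 10)/6 = 54/6 = 9; σ²_F = ((10−8)/6)² = 0.111
te_G = (1 + 4·2 + 15)/6 = 24/6 = 4; σ²_G = ((15−1)/6)² = 5.444
te_H = (3 + 4·8 + 13)/6 = 48/6 = 8; σ²_H = ((13−3)/6)² = 2.778
te_I = (6 + 4·8 + 22)/6 = 60/6 = 10; σ²_I = ((22−6)/6)² = 7.111
te_J = (3 + 4·6 + 9)/6 = 36/6 = 6; σ²_J = ((9−3)/6)² = 1.000

Forward pass:
ES_A = 0; EF_A = 10
ES_B = 0; EF_B = 14
ES_C = 10; EF_C = 10+7 = 17
ES_D = 10; EF_D = 10+8 = 18
ES_E = max(EF_A=10, EF_B=14) = 14; EF_E = 14+13 = 27
ES_F = max(EF_A=10, EF_B=14) = 14; EF_F = 14+9 = 23
ES_G = 14; EF_G = 14+4 = 18
ES_H = 14; EF_H = 14+8 = 22
ES_I = 14; EF_I = 14+10 = 24
ES_J = max(EF_A=10, EF_C=17, EF_D=18, EF_E=27, EF_F=23, EF_G=18, EF_H=22, EF_I=24) = 27; EF_J = 27+6 = 33
Expected project duration μ = 33 days. Critical path: B → E → J.

Variance along critical path = 0.444 + 1.000 + 1.000 = 2.444; σ = 1.563 days.
D = μ + z·σ = 33 + 1.282·1.563 = 35.0 days

35.0 days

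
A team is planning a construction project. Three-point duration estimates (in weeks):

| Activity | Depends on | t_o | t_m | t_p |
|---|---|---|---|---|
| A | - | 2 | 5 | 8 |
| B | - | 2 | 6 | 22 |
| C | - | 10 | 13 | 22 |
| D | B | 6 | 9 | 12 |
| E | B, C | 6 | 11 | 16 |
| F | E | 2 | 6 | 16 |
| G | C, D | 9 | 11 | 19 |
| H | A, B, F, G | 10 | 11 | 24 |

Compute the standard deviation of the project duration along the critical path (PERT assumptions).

4.20 weeks

te_A = (2 + 4·5 + 8)/6 = 30/6 = 5; σ²_A = ((8−2)/6)² = 1.000
te_B = (2 + 4·6 + 22)/6 = 48/6 = 8; σ²_B = ((22−2)/6)² = 11.111
te_C = (10 + 4·13 + 22)/6 = 84/6 = 14; σ²_C = ((22−10)/6)² = 4.000
te_D = (6 + 4·9 + 12)/6 = 54/6 = 9; σ²_D = ((12−6)/6)² = 1.000
te_E = (6 + 4·11 + 16)/6 = 66/6 = 11; σ²_E = ((16−6)/6)² = 2.778
te_F = (2 + 4·6 + 16)/6 = 42/6 = 7; σ²_F = ((16−2)/6)² = 5.444
te_G = (9 + 4·11 + 19)/6 = 72/6 = 12; σ²_G = ((19−9)/6)² = 2.778
te_H = (10 + 4·11 + 24)/6 = 78/6 = 13; σ²_H = ((24−10)/6)² = 5.444

Forward pass:
ES_A = 0; EF_A = 5
ES_B = 0; EF_B = 8
ES_C = 0; EF_C = 14
ES_D = 8; EF_D = 8+9 = 17
ES_E = max(EF_B=8, EF_C=14) = 14; EF_E = 14+11 = 25
ES_F = 25; EF_F = 25+7 = 32
ES_G = max(EF_C=14, EF_D=17) = 17; EF_G = 17+12 = 29
ES_H = max(EF_A=5, EF_B=8, EF_F=32, EF_G=29) = 32; EF_H = 32+13 = 45
Expected project duration μ = 45 weeks. Critical path: C → E → F → H.

Variance along critical path = 4.000 + 2.778 + 5.444 + 5.444 = 17.667
σ = √17.667 = 4.203 weeks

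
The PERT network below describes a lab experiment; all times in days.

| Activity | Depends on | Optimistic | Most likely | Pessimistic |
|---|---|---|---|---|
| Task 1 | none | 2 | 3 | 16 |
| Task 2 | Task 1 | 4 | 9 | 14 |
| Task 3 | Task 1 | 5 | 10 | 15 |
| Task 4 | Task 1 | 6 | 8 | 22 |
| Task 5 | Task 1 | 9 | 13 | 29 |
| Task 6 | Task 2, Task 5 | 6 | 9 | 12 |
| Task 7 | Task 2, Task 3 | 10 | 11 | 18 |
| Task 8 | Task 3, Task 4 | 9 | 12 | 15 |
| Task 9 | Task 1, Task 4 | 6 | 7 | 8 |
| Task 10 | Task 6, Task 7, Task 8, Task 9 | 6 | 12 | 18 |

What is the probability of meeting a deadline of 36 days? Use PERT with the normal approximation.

te_Task 1 = (2 + 4·3 + 16)/6 = 30/6 = 5; σ²_Task 1 = ((16−2)/6)² = 5.444
te_Task 2 = (4 + 4·9 + 14)/6 = 54/6 = 9; σ²_Task 2 = ((14−4)/6)² = 2.778
te_Task 3 = (5 + 4·10 + 15)/6 = 60/6 = 10; σ²_Task 3 = ((15−5)/6)² = 2.778
te_Task 4 = (6 + 4·8 + 22)/6 = 60/6 = 10; σ²_Task 4 = ((22−6)/6)² = 7.111
te_Task 5 = (9 + 4·13 + 29)/6 = 90/6 = 15; σ²_Task 5 = ((29−9)/6)² = 11.111
te_Task 6 = (6 + 4·9 + 12)/6 = 54/6 = 9; σ²_Task 6 = ((12−6)/6)² = 1.000
te_Task 7 = (10 + 4·11 + 18)/6 = 72/6 = 12; σ²_Task 7 = ((18−10)/6)² = 1.778
te_Task 8 = (9 + 4·12 + 15)/6 = 72/6 = 12; σ²_Task 8 = ((15−9)/6)² = 1.000
te_Task 9 = (6 + 4·7 + 8)/6 = 42/6 = 7; σ²_Task 9 = ((8−6)/6)² = 0.111
te_Task 10 = (6 + 4·12 + 18)/6 = 72/6 = 12; σ²_Task 10 = ((18−6)/6)² = 4.000

Forward pass:
ES_Task 1 = 0; EF_Task 1 = 5
ES_Task 2 = 5; EF_Task 2 = 5+9 = 14
ES_Task 3 = 5; EF_Task 3 = 5+10 = 15
ES_Task 4 = 5; EF_Task 4 = 5+10 = 15
ES_Task 5 = 5; EF_Task 5 = 5+15 = 20
ES_Task 6 = max(EF_Task 2=14, EF_Task 5=20) = 20; EF_Task 6 = 20+9 = 29
ES_Task 7 = max(EF_Task 2=14, EF_Task 3=15) = 15; EF_Task 7 = 15+12 = 27
ES_Task 8 = max(EF_Task 3=15, EF_Task 4=15) = 15; EF_Task 8 = 15+12 = 27
ES_Task 9 = max(EF_Task 1=5, EF_Task 4=15) = 15; EF_Task 9 = 15+7 = 22
ES_Task 10 = max(EF_Task 6=29, EF_Task 7=27, EF_Task 8=27, EF_Task 9=22) = 29; EF_Task 10 = 29+12 = 41
Expected project duration μ = 41 days. Critical path: Task 1 → Task 5 → Task 6 → Task 10.

Variance along critical path = 5.444 + 11.111 + 1.000 + 4.000 = 21.556; σ = √21.556 = 4.643 days.
Z = (36 − 41) / 4.643 = -1.077
P(T ≤ 36) = Φ(-1.077) ≈ 0.141

0.141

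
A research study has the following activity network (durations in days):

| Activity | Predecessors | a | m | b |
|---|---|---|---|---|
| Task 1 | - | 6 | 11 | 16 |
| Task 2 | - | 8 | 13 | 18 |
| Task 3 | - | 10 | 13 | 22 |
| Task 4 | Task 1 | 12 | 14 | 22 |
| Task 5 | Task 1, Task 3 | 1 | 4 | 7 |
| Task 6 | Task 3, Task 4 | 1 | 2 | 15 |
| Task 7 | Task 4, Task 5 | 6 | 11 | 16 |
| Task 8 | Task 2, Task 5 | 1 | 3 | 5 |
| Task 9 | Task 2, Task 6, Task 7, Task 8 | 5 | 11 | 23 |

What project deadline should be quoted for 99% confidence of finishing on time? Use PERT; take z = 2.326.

te_Task 1 = (6 + 4·11 + 16)/6 = 66/6 = 11; σ²_Task 1 = ((16−6)/6)² = 2.778
te_Task 2 = (8 + 4·13 + 18)/6 = 78/6 = 13; σ²_Task 2 = ((18−8)/6)² = 2.778
te_Task 3 = (10 + 4·13 + 22)/6 = 84/6 = 14; σ²_Task 3 = ((22−10)/6)² = 4.000
te_Task 4 = (12 + 4·14 + 22)/6 = 90/6 = 15; σ²_Task 4 = ((22−12)/6)² = 2.778
te_Task 5 = (1 + 4·4 + 7)/6 = 24/6 = 4; σ²_Task 5 = ((7−1)/6)² = 1.000
te_Task 6 = (1 + 4·2 + 15)/6 = 24/6 = 4; σ²_Task 6 = ((15−1)/6)² = 5.444
te_Task 7 = (6 + 4·11 + 16)/6 = 66/6 = 11; σ²_Task 7 = ((16−6)/6)² = 2.778
te_Task 8 = (1 + 4·3 + 5)/6 = 18/6 = 3; σ²_Task 8 = ((5−1)/6)² = 0.444
te_Task 9 = (5 + 4·11 + 23)/6 = 72/6 = 12; σ²_Task 9 = ((23−5)/6)² = 9.000

Forward pass:
ES_Task 1 = 0; EF_Task 1 = 11
ES_Task 2 = 0; EF_Task 2 = 13
ES_Task 3 = 0; EF_Task 3 = 14
ES_Task 4 = 11; EF_Task 4 = 11+15 = 26
ES_Task 5 = max(EF_Task 1=11, EF_Task 3=14) = 14; EF_Task 5 = 14+4 = 18
ES_Task 6 = max(EF_Task 3=14, EF_Task 4=26) = 26; EF_Task 6 = 26+4 = 30
ES_Task 7 = max(EF_Task 4=26, EF_Task 5=18) = 26; EF_Task 7 = 26+11 = 37
ES_Task 8 = max(EF_Task 2=13, EF_Task 5=18) = 18; EF_Task 8 = 18+3 = 21
ES_Task 9 = max(EF_Task 2=13, EF_Task 6=30, EF_Task 7=37, EF_Task 8=21) = 37; EF_Task 9 = 37+12 = 49
Expected project duration μ = 49 days. Critical path: Task 1 → Task 4 → Task 7 → Task 9.

Variance along critical path = 2.778 + 2.778 + 2.778 + 9.000 = 17.333; σ = 4.163 days.
D = μ + z·σ = 49 + 2.326·4.163 = 58.7 days

58.7 days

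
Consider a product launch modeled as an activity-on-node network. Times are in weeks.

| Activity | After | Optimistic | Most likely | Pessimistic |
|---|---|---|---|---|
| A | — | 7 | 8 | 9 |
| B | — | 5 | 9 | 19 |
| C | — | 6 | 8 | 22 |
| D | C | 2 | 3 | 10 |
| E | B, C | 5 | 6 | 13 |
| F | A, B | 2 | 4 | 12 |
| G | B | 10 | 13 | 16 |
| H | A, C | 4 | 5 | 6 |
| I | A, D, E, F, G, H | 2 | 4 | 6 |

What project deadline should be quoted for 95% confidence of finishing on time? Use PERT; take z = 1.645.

31.3 weeks

te_A = (7 + 4·8 + 9)/6 = 48/6 = 8; σ²_A = ((9−7)/6)² = 0.111
te_B = (5 + 4·9 + 19)/6 = 60/6 = 10; σ²_B = ((19−5)/6)² = 5.444
te_C = (6 + 4·8 + 22)/6 = 60/6 = 10; σ²_C = ((22−6)/6)² = 7.111
te_D = (2 + 4·3 + 10)/6 = 24/6 = 4; σ²_D = ((10−2)/6)² = 1.778
te_E = (5 + 4·6 + 13)/6 = 42/6 = 7; σ²_E = ((13−5)/6)² = 1.778
te_F = (2 + 4·4 + 12)/6 = 30/6 = 5; σ²_F = ((12−2)/6)² = 2.778
te_G = (10 + 4·13 + 16)/6 = 78/6 = 13; σ²_G = ((16−10)/6)² = 1.000
te_H = (4 + 4·5 + 6)/6 = 30/6 = 5; σ²_H = ((6−4)/6)² = 0.111
te_I = (2 + 4·4 + 6)/6 = 24/6 = 4; σ²_I = ((6−2)/6)² = 0.444

Forward pass:
ES_A = 0; EF_A = 8
ES_B = 0; EF_B = 10
ES_C = 0; EF_C = 10
ES_D = 10; EF_D = 10+4 = 14
ES_E = max(EF_B=10, EF_C=10) = 10; EF_E = 10+7 = 17
ES_F = max(EF_A=8, EF_B=10) = 10; EF_F = 10+5 = 15
ES_G = 10; EF_G = 10+13 = 23
ES_H = max(EF_A=8, EF_C=10) = 10; EF_H = 10+5 = 15
ES_I = max(EF_A=8, EF_D=14, EF_E=17, EF_F=15, EF_G=23, EF_H=15) = 23; EF_I = 23+4 = 27
Expected project duration μ = 27 weeks. Critical path: B → G → I.

Variance along critical path = 5.444 + 1.000 + 0.444 = 6.889; σ = 2.625 weeks.
D = μ + z·σ = 27 + 1.645·2.625 = 31.3 weeks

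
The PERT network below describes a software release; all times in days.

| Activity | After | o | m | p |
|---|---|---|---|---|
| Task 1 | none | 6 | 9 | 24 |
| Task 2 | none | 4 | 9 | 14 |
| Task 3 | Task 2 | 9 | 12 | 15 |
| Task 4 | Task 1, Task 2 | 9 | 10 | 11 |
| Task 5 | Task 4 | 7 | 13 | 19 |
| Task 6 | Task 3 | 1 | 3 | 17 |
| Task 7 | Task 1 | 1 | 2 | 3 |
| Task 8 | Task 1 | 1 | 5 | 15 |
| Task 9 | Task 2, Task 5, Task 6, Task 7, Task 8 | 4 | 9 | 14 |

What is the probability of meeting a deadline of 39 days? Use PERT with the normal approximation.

0.158

te_Task 1 = (6 + 4·9 + 24)/6 = 66/6 = 11; σ²_Task 1 = ((24−6)/6)² = 9.000
te_Task 2 = (4 + 4·9 + 14)/6 = 54/6 = 9; σ²_Task 2 = ((14−4)/6)² = 2.778
te_Task 3 = (9 + 4·12 + 15)/6 = 72/6 = 12; σ²_Task 3 = ((15−9)/6)² = 1.000
te_Task 4 = (9 + 4·10 + 11)/6 = 60/6 = 10; σ²_Task 4 = ((11−9)/6)² = 0.111
te_Task 5 = (7 + 4·13 + 19)/6 = 78/6 = 13; σ²_Task 5 = ((19−7)/6)² = 4.000
te_Task 6 = (1 + 4·3 + 17)/6 = 30/6 = 5; σ²_Task 6 = ((17−1)/6)² = 7.111
te_Task 7 = (1 + 4·2 + 3)/6 = 12/6 = 2; σ²_Task 7 = ((3−1)/6)² = 0.111
te_Task 8 = (1 + 4·5 + 15)/6 = 36/6 = 6; σ²_Task 8 = ((15−1)/6)² = 5.444
te_Task 9 = (4 + 4·9 + 14)/6 = 54/6 = 9; σ²_Task 9 = ((14−4)/6)² = 2.778

Forward pass:
ES_Task 1 = 0; EF_Task 1 = 11
ES_Task 2 = 0; EF_Task 2 = 9
ES_Task 3 = 9; EF_Task 3 = 9+12 = 21
ES_Task 4 = max(EF_Task 1=11, EF_Task 2=9) = 11; EF_Task 4 = 11+10 = 21
ES_Task 5 = 21; EF_Task 5 = 21+13 = 34
ES_Task 6 = 21; EF_Task 6 = 21+5 = 26
ES_Task 7 = 11; EF_Task 7 = 11+2 = 13
ES_Task 8 = 11; EF_Task 8 = 11+6 = 17
ES_Task 9 = max(EF_Task 2=9, EF_Task 5=34, EF_Task 6=26, EF_Task 7=13, EF_Task 8=17) = 34; EF_Task 9 = 34+9 = 43
Expected project duration μ = 43 days. Critical path: Task 1 → Task 4 → Task 5 → Task 9.

Variance along critical path = 9.000 + 0.111 + 4.000 + 2.778 = 15.889; σ = √15.889 = 3.986 days.
Z = (39 − 43) / 3.986 = -1.003
P(T ≤ 39) = Φ(-1.003) ≈ 0.158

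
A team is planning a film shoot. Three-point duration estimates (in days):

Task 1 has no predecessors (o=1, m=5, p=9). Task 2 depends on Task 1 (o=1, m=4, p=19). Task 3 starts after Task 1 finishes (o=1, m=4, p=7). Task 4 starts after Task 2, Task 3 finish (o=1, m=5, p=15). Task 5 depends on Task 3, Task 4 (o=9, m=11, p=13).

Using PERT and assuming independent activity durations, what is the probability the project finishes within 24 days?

0.164

te_Task 1 = (1 + 4·5 + 9)/6 = 30/6 = 5; σ²_Task 1 = ((9−1)/6)² = 1.778
te_Task 2 = (1 + 4·4 + 19)/6 = 36/6 = 6; σ²_Task 2 = ((19−1)/6)² = 9.000
te_Task 3 = (1 + 4·4 + 7)/6 = 24/6 = 4; σ²_Task 3 = ((7−1)/6)² = 1.000
te_Task 4 = (1 + 4·5 + 15)/6 = 36/6 = 6; σ²_Task 4 = ((15−1)/6)² = 5.444
te_Task 5 = (9 + 4·11 + 13)/6 = 66/6 = 11; σ²_Task 5 = ((13−9)/6)² = 0.444

Forward pass:
ES_Task 1 = 0; EF_Task 1 = 5
ES_Task 2 = 5; EF_Task 2 = 5+6 = 11
ES_Task 3 = 5; EF_Task 3 = 5+4 = 9
ES_Task 4 = max(EF_Task 2=11, EF_Task 3=9) = 11; EF_Task 4 = 11+6 = 17
ES_Task 5 = max(EF_Task 3=9, EF_Task 4=17) = 17; EF_Task 5 = 17+11 = 28
Expected project duration μ = 28 days. Critical path: Task 1 → Task 2 → Task 4 → Task 5.

Variance along critical path = 1.778 + 9.000 + 5.444 + 0.444 = 16.667; σ = √16.667 = 4.082 days.
Z = (24 − 28) / 4.082 = -0.980
P(T ≤ 24) = Φ(-0.980) ≈ 0.164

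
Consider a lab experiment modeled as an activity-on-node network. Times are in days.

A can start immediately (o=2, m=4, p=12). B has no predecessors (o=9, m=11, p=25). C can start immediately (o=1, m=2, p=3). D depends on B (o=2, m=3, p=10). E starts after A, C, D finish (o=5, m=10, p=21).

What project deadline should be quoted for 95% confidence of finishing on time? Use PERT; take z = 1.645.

te_A = (2 + 4·4 + 12)/6 = 30/6 = 5; σ²_A = ((12−2)/6)² = 2.778
te_B = (9 + 4·11 + 25)/6 = 78/6 = 13; σ²_B = ((25−9)/6)² = 7.111
te_C = (1 + 4·2 + 3)/6 = 12/6 = 2; σ²_C = ((3−1)/6)² = 0.111
te_D = (2 + 4·3 + 10)/6 = 24/6 = 4; σ²_D = ((10−2)/6)² = 1.778
te_E = (5 + 4·10 + 21)/6 = 66/6 = 11; σ²_E = ((21−5)/6)² = 7.111

Forward pass:
ES_A = 0; EF_A = 5
ES_B = 0; EF_B = 13
ES_C = 0; EF_C = 2
ES_D = 13; EF_D = 13+4 = 17
ES_E = max(EF_A=5, EF_C=2, EF_D=17) = 17; EF_E = 17+11 = 28
Expected project duration μ = 28 days. Critical path: B → D → E.

Variance along critical path = 7.111 + 1.778 + 7.111 = 16.000; σ = 4.000 days.
D = μ + z·σ = 28 + 1.645·4.000 = 34.6 days

34.6 days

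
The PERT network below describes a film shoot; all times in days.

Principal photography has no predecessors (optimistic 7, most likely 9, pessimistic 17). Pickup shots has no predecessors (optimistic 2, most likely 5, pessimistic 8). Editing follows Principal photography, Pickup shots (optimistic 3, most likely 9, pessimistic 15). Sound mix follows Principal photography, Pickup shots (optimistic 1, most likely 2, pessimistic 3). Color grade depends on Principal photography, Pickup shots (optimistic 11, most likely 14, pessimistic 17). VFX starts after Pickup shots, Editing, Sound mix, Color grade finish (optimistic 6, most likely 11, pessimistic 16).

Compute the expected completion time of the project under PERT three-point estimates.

35 days

te_Principal photography = (7 + 4·9 + 17)/6 = 60/6 = 10
te_Pickup shots = (2 + 4·5 + 8)/6 = 30/6 = 5
te_Editing = (3 + 4·9 + 15)/6 = 54/6 = 9
te_Sound mix = (1 + 4·2 + 3)/6 = 12/6 = 2
te_Color grade = (11 + 4·14 + 17)/6 = 84/6 = 14
te_VFX = (6 + 4·11 + 16)/6 = 66/6 = 11

Forward pass:
ES_Principal photography = 0; EF_Principal photography = 10
ES_Pickup shots = 0; EF_Pickup shots = 5
ES_Editing = max(EF_Principal photography=10, EF_Pickup shots=5) = 10; EF_Editing = 10+9 = 19
ES_Sound mix = max(EF_Principal photography=10, EF_Pickup shots=5) = 10; EF_Sound mix = 10+2 = 12
ES_Color grade = max(EF_Principal photography=10, EF_Pickup shots=5) = 10; EF_Color grade = 10+14 = 24
ES_VFX = max(EF_Pickup shots=5, EF_Editing=19, EF_Sound mix=12, EF_Color grade=24) = 24; EF_VFX = 24+11 = 35
Expected project duration μ = 35 days. Critical path: Principal photography → Color grade → VFX.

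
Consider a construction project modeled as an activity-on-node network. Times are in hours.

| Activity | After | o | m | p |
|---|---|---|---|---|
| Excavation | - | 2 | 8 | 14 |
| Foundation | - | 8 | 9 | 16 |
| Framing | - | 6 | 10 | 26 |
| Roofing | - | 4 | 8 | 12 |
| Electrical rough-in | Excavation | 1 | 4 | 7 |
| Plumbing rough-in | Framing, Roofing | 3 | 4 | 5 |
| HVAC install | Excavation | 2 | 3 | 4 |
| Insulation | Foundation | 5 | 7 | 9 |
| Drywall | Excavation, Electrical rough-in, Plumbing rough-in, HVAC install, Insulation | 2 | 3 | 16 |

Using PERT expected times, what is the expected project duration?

te_Excavation = (2 + 4·8 + 14)/6 = 48/6 = 8
te_Foundation = (8 + 4·9 + 16)/6 = 60/6 = 10
te_Framing = (6 + 4·10 + 26)/6 = 72/6 = 12
te_Roofing = (4 + 4·8 + 12)/6 = 48/6 = 8
te_Electrical rough-in = (1 + 4·4 + 7)/6 = 24/6 = 4
te_Plumbing rough-in = (3 + 4·4 + 5)/6 = 24/6 = 4
te_HVAC install = (2 + 4·3 + 4)/6 = 18/6 = 3
te_Insulation = (5 + 4·7 + 9)/6 = 42/6 = 7
te_Drywall = (2 + 4·3 + 16)/6 = 30/6 = 5

Forward pass:
ES_Excavation = 0; EF_Excavation = 8
ES_Foundation = 0; EF_Foundation = 10
ES_Framing = 0; EF_Framing = 12
ES_Roofing = 0; EF_Roofing = 8
ES_Electrical rough-in = 8; EF_Electrical rough-in = 8+4 = 12
ES_Plumbing rough-in = max(EF_Framing=12, EF_Roofing=8) = 12; EF_Plumbing rough-in = 12+4 = 16
ES_HVAC install = 8; EF_HVAC install = 8+3 = 11
ES_Insulation = 10; EF_Insulation = 10+7 = 17
ES_Drywall = max(EF_Excavation=8, EF_Electrical rough-in=12, EF_Plumbing rough-in=16, EF_HVAC install=11, EF_Insulation=17) = 17; EF_Drywall = 17+5 = 22
Expected project duration μ = 22 hours. Critical path: Foundation → Insulation → Drywall.

22 hours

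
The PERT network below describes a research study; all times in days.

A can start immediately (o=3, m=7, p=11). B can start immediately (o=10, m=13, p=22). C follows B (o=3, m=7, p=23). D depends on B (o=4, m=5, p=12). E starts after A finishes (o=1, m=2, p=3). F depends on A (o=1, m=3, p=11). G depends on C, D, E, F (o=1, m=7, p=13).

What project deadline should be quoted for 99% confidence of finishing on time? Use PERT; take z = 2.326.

40.2 days

te_A = (3 + 4·7 + 11)/6 = 42/6 = 7; σ²_A = ((11−3)/6)² = 1.778
te_B = (10 + 4·13 + 22)/6 = 84/6 = 14; σ²_B = ((22−10)/6)² = 4.000
te_C = (3 + 4·7 + 23)/6 = 54/6 = 9; σ²_C = ((23−3)/6)² = 11.111
te_D = (4 + 4·5 + 12)/6 = 36/6 = 6; σ²_D = ((12−4)/6)² = 1.778
te_E = (1 + 4·2 + 3)/6 = 12/6 = 2; σ²_E = ((3−1)/6)² = 0.111
te_F = (1 + 4·3 + 11)/6 = 24/6 = 4; σ²_F = ((11−1)/6)² = 2.778
te_G = (1 + 4·7 + 13)/6 = 42/6 = 7; σ²_G = ((13−1)/6)² = 4.000

Forward pass:
ES_A = 0; EF_A = 7
ES_B = 0; EF_B = 14
ES_C = 14; EF_C = 14+9 = 23
ES_D = 14; EF_D = 14+6 = 20
ES_E = 7; EF_E = 7+2 = 9
ES_F = 7; EF_F = 7+4 = 11
ES_G = max(EF_C=23, EF_D=20, EF_E=9, EF_F=11) = 23; EF_G = 23+7 = 30
Expected project duration μ = 30 days. Critical path: B → C → G.

Variance along critical path = 4.000 + 11.111 + 4.000 = 19.111; σ = 4.372 days.
D = μ + z·σ = 30 + 2.326·4.372 = 40.2 days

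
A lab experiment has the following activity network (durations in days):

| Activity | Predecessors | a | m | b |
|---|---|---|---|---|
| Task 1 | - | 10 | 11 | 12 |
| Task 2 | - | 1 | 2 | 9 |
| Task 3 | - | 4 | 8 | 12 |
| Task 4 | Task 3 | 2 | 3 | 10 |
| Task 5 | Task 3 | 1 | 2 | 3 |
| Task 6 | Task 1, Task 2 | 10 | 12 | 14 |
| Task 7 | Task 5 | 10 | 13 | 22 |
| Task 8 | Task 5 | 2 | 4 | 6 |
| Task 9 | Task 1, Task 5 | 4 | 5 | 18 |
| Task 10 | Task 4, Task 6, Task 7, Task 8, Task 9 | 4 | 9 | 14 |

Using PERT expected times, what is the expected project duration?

te_Task 1 = (10 + 4·11 + 12)/6 = 66/6 = 11
te_Task 2 = (1 + 4·2 + 9)/6 = 18/6 = 3
te_Task 3 = (4 + 4·8 + 12)/6 = 48/6 = 8
te_Task 4 = (2 + 4·3 + 10)/6 = 24/6 = 4
te_Task 5 = (1 + 4·2 + 3)/6 = 12/6 = 2
te_Task 6 = (10 + 4·12 + 14)/6 = 72/6 = 12
te_Task 7 = (10 + 4·13 + 22)/6 = 84/6 = 14
te_Task 8 = (2 + 4·4 + 6)/6 = 24/6 = 4
te_Task 9 = (4 + 4·5 + 18)/6 = 42/6 = 7
te_Task 10 = (4 + 4·9 + 14)/6 = 54/6 = 9

Forward pass:
ES_Task 1 = 0; EF_Task 1 = 11
ES_Task 2 = 0; EF_Task 2 = 3
ES_Task 3 = 0; EF_Task 3 = 8
ES_Task 4 = 8; EF_Task 4 = 8+4 = 12
ES_Task 5 = 8; EF_Task 5 = 8+2 = 10
ES_Task 6 = max(EF_Task 1=11, EF_Task 2=3) = 11; EF_Task 6 = 11+12 = 23
ES_Task 7 = 10; EF_Task 7 = 10+14 = 24
ES_Task 8 = 10; EF_Task 8 = 10+4 = 14
ES_Task 9 = max(EF_Task 1=11, EF_Task 5=10) = 11; EF_Task 9 = 11+7 = 18
ES_Task 10 = max(EF_Task 4=12, EF_Task 6=23, EF_Task 7=24, EF_Task 8=14, EF_Task 9=18) = 24; EF_Task 10 = 24+9 = 33
Expected project duration μ = 33 days. Critical path: Task 3 → Task 5 → Task 7 → Task 10.

33 days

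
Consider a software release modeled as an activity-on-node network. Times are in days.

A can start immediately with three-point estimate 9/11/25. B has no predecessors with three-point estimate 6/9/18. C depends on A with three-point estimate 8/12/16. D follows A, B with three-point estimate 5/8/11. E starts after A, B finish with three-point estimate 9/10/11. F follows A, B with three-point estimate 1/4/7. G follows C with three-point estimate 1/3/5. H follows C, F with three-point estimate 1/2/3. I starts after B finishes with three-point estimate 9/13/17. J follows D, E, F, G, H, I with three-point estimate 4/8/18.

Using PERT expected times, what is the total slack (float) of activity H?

te_A = (9 + 4·11 + 25)/6 = 78/6 = 13
te_B = (6 + 4·9 + 18)/6 = 60/6 = 10
te_C = (8 + 4·12 + 16)/6 = 72/6 = 12
te_D = (5 + 4·8 + 11)/6 = 48/6 = 8
te_E = (9 + 4·10 + 11)/6 = 60/6 = 10
te_F = (1 + 4·4 + 7)/6 = 24/6 = 4
te_G = (1 + 4·3 + 5)/6 = 18/6 = 3
te_H = (1 + 4·2 + 3)/6 = 12/6 = 2
te_I = (9 + 4·13 + 17)/6 = 78/6 = 13
te_J = (4 + 4·8 + 18)/6 = 54/6 = 9

Forward pass:
ES_A = 0; EF_A = 13
ES_B = 0; EF_B = 10
ES_C = 13; EF_C = 13+12 = 25
ES_D = max(EF_A=13, EF_B=10) = 13; EF_D = 13+8 = 21
ES_E = max(EF_A=13, EF_B=10) = 13; EF_E = 13+10 = 23
ES_F = max(EF_A=13, EF_B=10) = 13; EF_F = 13+4 = 17
ES_G = 25; EF_G = 25+3 = 28
ES_H = max(EF_C=25, EF_F=17) = 25; EF_H = 25+2 = 27
ES_I = 10; EF_I = 10+13 = 23
ES_J = max(EF_D=21, EF_E=23, EF_F=17, EF_G=28, EF_H=27, EF_I=23) = 28; EF_J = 28+9 = 37
Expected project duration μ = 37 days. Critical path: A → C → G → J.

Backward pass:
LF_J = 37; LS_J = 37−9 = 28
LF_I = LS_J = 28; LS_I = 28−13 = 15
LF_H = LS_J = 28; LS_H = 28−2 = 26
LF_G = LS_J = 28; LS_G = 28−3 = 25
LF_F = min(LS_H=26, LS_J=28) = 26; LS_F = 26−4 = 22
LF_E = LS_J = 28; LS_E = 28−10 = 18
LF_D = LS_J = 28; LS_D = 28−8 = 20
LF_C = min(LS_G=25, LS_H=26) = 25; LS_C = 25−12 = 13
LF_B = min(LS_D=20, LS_E=18, LS_F=22, LS_I=15) = 15; LS_B = 15−10 = 5
LF_A = min(LS_C=13, LS_D=20, LS_E=18, LS_F=22) = 13; LS_A = 13−13 = 0
Slack_H = LS_H − ES_H = 26 − 25 = 1

1 days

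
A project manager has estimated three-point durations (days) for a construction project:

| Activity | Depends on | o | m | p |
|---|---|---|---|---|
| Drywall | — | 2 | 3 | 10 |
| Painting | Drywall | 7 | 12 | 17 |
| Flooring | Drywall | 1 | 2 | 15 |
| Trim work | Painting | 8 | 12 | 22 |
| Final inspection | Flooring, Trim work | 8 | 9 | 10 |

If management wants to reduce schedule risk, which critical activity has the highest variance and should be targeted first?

Trim work

te_Drywall = (2 + 4·3 + 10)/6 = 24/6 = 4; σ²_Drywall = ((10−2)/6)² = 1.778
te_Painting = (7 + 4·12 + 17)/6 = 72/6 = 12; σ²_Painting = ((17−7)/6)² = 2.778
te_Flooring = (1 + 4·2 + 15)/6 = 24/6 = 4; σ²_Flooring = ((15−1)/6)² = 5.444
te_Trim work = (8 + 4·12 + 22)/6 = 78/6 = 13; σ²_Trim work = ((22−8)/6)² = 5.444
te_Final inspection = (8 + 4·9 + 10)/6 = 54/6 = 9; σ²_Final inspection = ((10−8)/6)² = 0.111

Forward pass:
ES_Drywall = 0; EF_Drywall = 4
ES_Painting = 4; EF_Painting = 4+12 = 16
ES_Flooring = 4; EF_Flooring = 4+4 = 8
ES_Trim work = 16; EF_Trim work = 16+13 = 29
ES_Final inspection = max(EF_Flooring=8, EF_Trim work=29) = 29; EF_Final inspection = 29+9 = 38
Expected project duration μ = 38 days. Critical path: Drywall → Painting → Trim work → Final inspection.

Variances on critical path: σ²_Drywall=1.778, σ²_Painting=2.778, σ²_Trim work=5.444, σ²_Final inspection=0.111.
Largest is σ²_Trim work = 5.444.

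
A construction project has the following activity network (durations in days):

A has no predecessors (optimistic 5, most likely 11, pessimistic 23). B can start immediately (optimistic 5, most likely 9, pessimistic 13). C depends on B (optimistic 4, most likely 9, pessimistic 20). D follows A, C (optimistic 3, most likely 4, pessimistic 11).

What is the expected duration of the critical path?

24 days

te_A = (5 + 4·11 + 23)/6 = 72/6 = 12
te_B = (5 + 4·9 + 13)/6 = 54/6 = 9
te_C = (4 + 4·9 + 20)/6 = 60/6 = 10
te_D = (3 + 4·4 + 11)/6 = 30/6 = 5

Forward pass:
ES_A = 0; EF_A = 12
ES_B = 0; EF_B = 9
ES_C = 9; EF_C = 9+10 = 19
ES_D = max(EF_A=12, EF_C=19) = 19; EF_D = 19+5 = 24
Expected project duration μ = 24 days. Critical path: B → C → D.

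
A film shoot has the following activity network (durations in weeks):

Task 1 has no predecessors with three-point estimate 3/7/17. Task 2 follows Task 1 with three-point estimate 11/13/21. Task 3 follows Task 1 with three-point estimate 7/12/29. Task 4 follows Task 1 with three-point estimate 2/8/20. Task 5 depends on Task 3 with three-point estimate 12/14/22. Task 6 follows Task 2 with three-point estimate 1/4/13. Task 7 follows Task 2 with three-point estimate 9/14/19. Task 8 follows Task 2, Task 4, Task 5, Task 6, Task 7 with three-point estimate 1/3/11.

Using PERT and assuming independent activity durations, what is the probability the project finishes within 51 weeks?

0.978

te_Task 1 = (3 + 4·7 + 17)/6 = 48/6 = 8; σ²_Task 1 = ((17−3)/6)² = 5.444
te_Task 2 = (11 + 4·13 + 21)/6 = 84/6 = 14; σ²_Task 2 = ((21−11)/6)² = 2.778
te_Task 3 = (7 + 4·12 + 29)/6 = 84/6 = 14; σ²_Task 3 = ((29−7)/6)² = 13.444
te_Task 4 = (2 + 4·8 + 20)/6 = 54/6 = 9; σ²_Task 4 = ((20−2)/6)² = 9.000
te_Task 5 = (12 + 4·14 + 22)/6 = 90/6 = 15; σ²_Task 5 = ((22−12)/6)² = 2.778
te_Task 6 = (1 + 4·4 + 13)/6 = 30/6 = 5; σ²_Task 6 = ((13−1)/6)² = 4.000
te_Task 7 = (9 + 4·14 + 19)/6 = 84/6 = 14; σ²_Task 7 = ((19−9)/6)² = 2.778
te_Task 8 = (1 + 4·3 + 11)/6 = 24/6 = 4; σ²_Task 8 = ((11−1)/6)² = 2.778

Forward pass:
ES_Task 1 = 0; EF_Task 1 = 8
ES_Task 2 = 8; EF_Task 2 = 8+14 = 22
ES_Task 3 = 8; EF_Task 3 = 8+14 = 22
ES_Task 4 = 8; EF_Task 4 = 8+9 = 17
ES_Task 5 = 22; EF_Task 5 = 22+15 = 37
ES_Task 6 = 22; EF_Task 6 = 22+5 = 27
ES_Task 7 = 22; EF_Task 7 = 22+14 = 36
ES_Task 8 = max(EF_Task 2=22, EF_Task 4=17, EF_Task 5=37, EF_Task 6=27, EF_Task 7=36) = 37; EF_Task 8 = 37+4 = 41
Expected project duration μ = 41 weeks. Critical path: Task 1 → Task 3 → Task 5 → Task 8.

Variance along critical path = 5.444 + 13.444 + 2.778 + 2.778 = 24.444; σ = √24.444 = 4.944 weeks.
Z = (51 − 41) / 4.944 = 2.023
P(T ≤ 51) = Φ(2.023) ≈ 0.978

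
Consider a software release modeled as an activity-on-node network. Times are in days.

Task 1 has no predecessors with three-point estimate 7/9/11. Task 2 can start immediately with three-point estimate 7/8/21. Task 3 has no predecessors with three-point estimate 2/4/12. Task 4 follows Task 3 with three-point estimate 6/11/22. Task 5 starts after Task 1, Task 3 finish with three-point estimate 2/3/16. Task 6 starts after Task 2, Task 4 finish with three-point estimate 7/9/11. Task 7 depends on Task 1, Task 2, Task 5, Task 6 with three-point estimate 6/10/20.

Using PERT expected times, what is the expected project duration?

37 days

te_Task 1 = (7 + 4·9 + 11)/6 = 54/6 = 9
te_Task 2 = (7 + 4·8 + 21)/6 = 60/6 = 10
te_Task 3 = (2 + 4·4 + 12)/6 = 30/6 = 5
te_Task 4 = (6 + 4·11 + 22)/6 = 72/6 = 12
te_Task 5 = (2 + 4·3 + 16)/6 = 30/6 = 5
te_Task 6 = (7 + 4·9 + 11)/6 = 54/6 = 9
te_Task 7 = (6 + 4·10 + 20)/6 = 66/6 = 11

Forward pass:
ES_Task 1 = 0; EF_Task 1 = 9
ES_Task 2 = 0; EF_Task 2 = 10
ES_Task 3 = 0; EF_Task 3 = 5
ES_Task 4 = 5; EF_Task 4 = 5+12 = 17
ES_Task 5 = max(EF_Task 1=9, EF_Task 3=5) = 9; EF_Task 5 = 9+5 = 14
ES_Task 6 = max(EF_Task 2=10, EF_Task 4=17) = 17; EF_Task 6 = 17+9 = 26
ES_Task 7 = max(EF_Task 1=9, EF_Task 2=10, EF_Task 5=14, EF_Task 6=26) = 26; EF_Task 7 = 26+11 = 37
Expected project duration μ = 37 days. Critical path: Task 3 → Task 4 → Task 6 → Task 7.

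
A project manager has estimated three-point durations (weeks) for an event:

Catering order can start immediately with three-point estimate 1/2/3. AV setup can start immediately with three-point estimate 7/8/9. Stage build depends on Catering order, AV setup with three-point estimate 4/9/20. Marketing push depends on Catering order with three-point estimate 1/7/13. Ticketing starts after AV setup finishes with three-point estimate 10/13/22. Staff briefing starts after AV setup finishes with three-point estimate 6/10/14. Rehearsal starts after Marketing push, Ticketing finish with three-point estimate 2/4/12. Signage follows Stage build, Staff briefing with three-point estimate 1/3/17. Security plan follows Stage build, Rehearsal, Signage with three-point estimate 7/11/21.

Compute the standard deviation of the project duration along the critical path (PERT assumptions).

3.51 weeks

te_Catering order = (1 + 4·2 + 3)/6 = 12/6 = 2; σ²_Catering order = ((3−1)/6)² = 0.111
te_AV setup = (7 + 4·8 + 9)/6 = 48/6 = 8; σ²_AV setup = ((9−7)/6)² = 0.111
te_Stage build = (4 + 4·9 + 20)/6 = 60/6 = 10; σ²_Stage build = ((20−4)/6)² = 7.111
te_Marketing push = (1 + 4·7 + 13)/6 = 42/6 = 7; σ²_Marketing push = ((13−1)/6)² = 4.000
te_Ticketing = (10 + 4·13 + 22)/6 = 84/6 = 14; σ²_Ticketing = ((22−10)/6)² = 4.000
te_Staff briefing = (6 + 4·10 + 14)/6 = 60/6 = 10; σ²_Staff briefing = ((14−6)/6)² = 1.778
te_Rehearsal = (2 + 4·4 + 12)/6 = 30/6 = 5; σ²_Rehearsal = ((12−2)/6)² = 2.778
te_Signage = (1 + 4·3 + 17)/6 = 30/6 = 5; σ²_Signage = ((17−1)/6)² = 7.111
te_Security plan = (7 + 4·11 + 21)/6 = 72/6 = 12; σ²_Security plan = ((21−7)/6)² = 5.444

Forward pass:
ES_Catering order = 0; EF_Catering order = 2
ES_AV setup = 0; EF_AV setup = 8
ES_Stage build = max(EF_Catering order=2, EF_AV setup=8) = 8; EF_Stage build = 8+10 = 18
ES_Marketing push = 2; EF_Marketing push = 2+7 = 9
ES_Ticketing = 8; EF_Ticketing = 8+14 = 22
ES_Staff briefing = 8; EF_Staff briefing = 8+10 = 18
ES_Rehearsal = max(EF_Marketing push=9, EF_Ticketing=22) = 22; EF_Rehearsal = 22+5 = 27
ES_Signage = max(EF_Stage build=18, EF_Staff briefing=18) = 18; EF_Signage = 18+5 = 23
ES_Security plan = max(EF_Stage build=18, EF_Rehearsal=27, EF_Signage=23) = 27; EF_Security plan = 27+12 = 39
Expected project duration μ = 39 weeks. Critical path: AV setup → Ticketing → Rehearsal → Security plan.

Variance along critical path = 0.111 + 4.000 + 2.778 + 5.444 = 12.333
σ = √12.333 = 3.512 weeks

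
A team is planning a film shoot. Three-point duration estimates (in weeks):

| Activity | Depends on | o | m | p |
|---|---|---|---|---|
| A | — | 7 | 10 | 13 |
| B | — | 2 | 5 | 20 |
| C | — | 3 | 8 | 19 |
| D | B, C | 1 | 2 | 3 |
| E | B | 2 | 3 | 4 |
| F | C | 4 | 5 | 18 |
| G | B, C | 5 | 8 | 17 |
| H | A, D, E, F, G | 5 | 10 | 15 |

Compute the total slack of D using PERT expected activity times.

7 weeks

te_A = (7 + 4·10 + 13)/6 = 60/6 = 10
te_B = (2 + 4·5 + 20)/6 = 42/6 = 7
te_C = (3 + 4·8 + 19)/6 = 54/6 = 9
te_D = (1 + 4·2 + 3)/6 = 12/6 = 2
te_E = (2 + 4·3 + 4)/6 = 18/6 = 3
te_F = (4 + 4·5 + 18)/6 = 42/6 = 7
te_G = (5 + 4·8 + 17)/6 = 54/6 = 9
te_H = (5 + 4·10 + 15)/6 = 60/6 = 10

Forward pass:
ES_A = 0; EF_A = 10
ES_B = 0; EF_B = 7
ES_C = 0; EF_C = 9
ES_D = max(EF_B=7, EF_C=9) = 9; EF_D = 9+2 = 11
ES_E = 7; EF_E = 7+3 = 10
ES_F = 9; EF_F = 9+7 = 16
ES_G = max(EF_B=7, EF_C=9) = 9; EF_G = 9+9 = 18
ES_H = max(EF_A=10, EF_D=11, EF_E=10, EF_F=16, EF_G=18) = 18; EF_H = 18+10 = 28
Expected project duration μ = 28 weeks. Critical path: C → G → H.

Backward pass:
LF_H = 28; LS_H = 28−10 = 18
LF_G = LS_H = 18; LS_G = 18−9 = 9
LF_F = LS_H = 18; LS_F = 18−7 = 11
LF_E = LS_H = 18; LS_E = 18−3 = 15
LF_D = LS_H = 18; LS_D = 18−2 = 16
LF_C = min(LS_D=16, LS_F=11, LS_G=9) = 9; LS_C = 9−9 = 0
LF_B = min(LS_D=16, LS_E=15, LS_G=9) = 9; LS_B = 9−7 = 2
LF_A = LS_H = 18; LS_A = 18−10 = 8
Slack_D = LS_D − ES_D = 16 − 9 = 7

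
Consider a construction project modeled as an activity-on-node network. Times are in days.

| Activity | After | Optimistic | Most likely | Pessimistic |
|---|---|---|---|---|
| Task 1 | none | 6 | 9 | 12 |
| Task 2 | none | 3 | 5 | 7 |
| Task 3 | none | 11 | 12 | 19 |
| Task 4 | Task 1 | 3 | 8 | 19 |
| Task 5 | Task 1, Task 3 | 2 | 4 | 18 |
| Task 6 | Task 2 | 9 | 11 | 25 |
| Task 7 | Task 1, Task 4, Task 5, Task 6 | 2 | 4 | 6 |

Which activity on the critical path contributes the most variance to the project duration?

te_Task 1 = (6 + 4·9 + 12)/6 = 54/6 = 9; σ²_Task 1 = ((12−6)/6)² = 1.000
te_Task 2 = (3 + 4·5 + 7)/6 = 30/6 = 5; σ²_Task 2 = ((7−3)/6)² = 0.444
te_Task 3 = (11 + 4·12 + 19)/6 = 78/6 = 13; σ²_Task 3 = ((19−11)/6)² = 1.778
te_Task 4 = (3 + 4·8 + 19)/6 = 54/6 = 9; σ²_Task 4 = ((19−3)/6)² = 7.111
te_Task 5 = (2 + 4·4 + 18)/6 = 36/6 = 6; σ²_Task 5 = ((18−2)/6)² = 7.111
te_Task 6 = (9 + 4·11 + 25)/6 = 78/6 = 13; σ²_Task 6 = ((25−9)/6)² = 7.111
te_Task 7 = (2 + 4·4 + 6)/6 = 24/6 = 4; σ²_Task 7 = ((6−2)/6)² = 0.444

Forward pass:
ES_Task 1 = 0; EF_Task 1 = 9
ES_Task 2 = 0; EF_Task 2 = 5
ES_Task 3 = 0; EF_Task 3 = 13
ES_Task 4 = 9; EF_Task 4 = 9+9 = 18
ES_Task 5 = max(EF_Task 1=9, EF_Task 3=13) = 13; EF_Task 5 = 13+6 = 19
ES_Task 6 = 5; EF_Task 6 = 5+13 = 18
ES_Task 7 = max(EF_Task 1=9, EF_Task 4=18, EF_Task 5=19, EF_Task 6=18) = 19; EF_Task 7 = 19+4 = 23
Expected project duration μ = 23 days. Critical path: Task 3 → Task 5 → Task 7.

Variances on critical path: σ²_Task 3=1.778, σ²_Task 5=7.111, σ²_Task 7=0.444.
Largest is σ²_Task 5 = 7.111.

Task 5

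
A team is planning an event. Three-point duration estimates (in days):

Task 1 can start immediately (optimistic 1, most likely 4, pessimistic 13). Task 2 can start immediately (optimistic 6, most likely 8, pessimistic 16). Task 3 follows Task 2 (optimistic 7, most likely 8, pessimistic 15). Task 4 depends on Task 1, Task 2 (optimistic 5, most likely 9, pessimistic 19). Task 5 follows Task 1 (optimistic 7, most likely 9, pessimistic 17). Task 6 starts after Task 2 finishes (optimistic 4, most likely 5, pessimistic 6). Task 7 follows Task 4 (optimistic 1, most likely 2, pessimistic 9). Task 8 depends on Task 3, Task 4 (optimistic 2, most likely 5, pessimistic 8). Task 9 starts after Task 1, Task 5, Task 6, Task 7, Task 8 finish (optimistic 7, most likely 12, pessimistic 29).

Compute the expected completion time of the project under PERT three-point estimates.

38 days

te_Task 1 = (1 + 4·4 + 13)/6 = 30/6 = 5
te_Task 2 = (6 + 4·8 + 16)/6 = 54/6 = 9
te_Task 3 = (7 + 4·8 + 15)/6 = 54/6 = 9
te_Task 4 = (5 + 4·9 + 19)/6 = 60/6 = 10
te_Task 5 = (7 + 4·9 + 17)/6 = 60/6 = 10
te_Task 6 = (4 + 4·5 + 6)/6 = 30/6 = 5
te_Task 7 = (1 + 4·2 + 9)/6 = 18/6 = 3
te_Task 8 = (2 + 4·5 + 8)/6 = 30/6 = 5
te_Task 9 = (7 + 4·12 + 29)/6 = 84/6 = 14

Forward pass:
ES_Task 1 = 0; EF_Task 1 = 5
ES_Task 2 = 0; EF_Task 2 = 9
ES_Task 3 = 9; EF_Task 3 = 9+9 = 18
ES_Task 4 = max(EF_Task 1=5, EF_Task 2=9) = 9; EF_Task 4 = 9+10 = 19
ES_Task 5 = 5; EF_Task 5 = 5+10 = 15
ES_Task 6 = 9; EF_Task 6 = 9+5 = 14
ES_Task 7 = 19; EF_Task 7 = 19+3 = 22
ES_Task 8 = max(EF_Task 3=18, EF_Task 4=19) = 19; EF_Task 8 = 19+5 = 24
ES_Task 9 = max(EF_Task 1=5, EF_Task 5=15, EF_Task 6=14, EF_Task 7=22, EF_Task 8=24) = 24; EF_Task 9 = 24+14 = 38
Expected project duration μ = 38 days. Critical path: Task 2 → Task 4 → Task 8 → Task 9.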